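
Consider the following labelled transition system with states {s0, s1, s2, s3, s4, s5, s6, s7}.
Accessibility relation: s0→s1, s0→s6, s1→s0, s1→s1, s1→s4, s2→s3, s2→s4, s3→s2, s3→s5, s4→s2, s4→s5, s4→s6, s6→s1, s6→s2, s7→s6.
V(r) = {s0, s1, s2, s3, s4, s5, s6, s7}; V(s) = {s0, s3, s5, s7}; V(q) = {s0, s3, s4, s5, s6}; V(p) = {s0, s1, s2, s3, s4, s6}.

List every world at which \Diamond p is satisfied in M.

Recall that \Diamond ψ holds at a world iff ψ holds at some accessible world.
Let φ = \Diamond p. Evaluate φ at each world:
  s0 (successors {s1, s6}): φ is true.
  s1 (successors {s0, s1, s4}): φ is true.
  s2 (successors {s3, s4}): φ is true.
  s3 (successors {s2, s5}): φ is true.
  s4 (successors {s2, s5, s6}): φ is true.
  s5 (successors ∅): φ is false.
  s6 (successors {s1, s2}): φ is true.
  s7 (successors {s6}): φ is true.
For instance, at s2:
  At s2: \Diamond p requires p at some successor in {s3, s4}.
    p holds at s3, so \Diamond p is true at s2.
Satisfying worlds: {s0, s1, s2, s3, s4, s6, s7}

s0, s1, s2, s3, s4, s6, s7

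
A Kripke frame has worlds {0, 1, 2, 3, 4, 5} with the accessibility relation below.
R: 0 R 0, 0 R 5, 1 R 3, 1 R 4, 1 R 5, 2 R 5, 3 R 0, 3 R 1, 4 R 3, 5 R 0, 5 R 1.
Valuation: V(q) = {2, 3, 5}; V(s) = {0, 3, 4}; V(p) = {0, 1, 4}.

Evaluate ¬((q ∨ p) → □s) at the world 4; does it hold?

At 4: (q ∨ p) → □s is true, so ¬((q ∨ p) → □s) is false.
  At 4: q ∨ p is true, □s is true, so (q ∨ p) → □s is true.
    At 4: □s requires s at every successor {3}.
      At 3: s is true.
    So □s is true at 4.

No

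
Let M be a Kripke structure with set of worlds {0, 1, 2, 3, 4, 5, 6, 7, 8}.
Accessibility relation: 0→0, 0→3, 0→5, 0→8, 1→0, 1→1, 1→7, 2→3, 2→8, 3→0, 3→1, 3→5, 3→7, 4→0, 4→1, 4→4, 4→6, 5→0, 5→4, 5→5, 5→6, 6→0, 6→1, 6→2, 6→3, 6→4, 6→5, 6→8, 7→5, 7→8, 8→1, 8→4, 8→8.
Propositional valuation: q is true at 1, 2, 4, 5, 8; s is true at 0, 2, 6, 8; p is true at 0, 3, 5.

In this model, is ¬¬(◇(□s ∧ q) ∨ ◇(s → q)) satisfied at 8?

Yes

At 8: ¬(◇(□s ∧ q) ∨ ◇(s → q)) is false, so ¬¬(◇(□s ∧ q) ∨ ◇(s → q)) is true.
  At 8: ◇(□s ∧ q) ∨ ◇(s → q) is true, so ¬(◇(□s ∧ q) ∨ ◇(s → q)) is false.
    At 8: ◇(□s ∧ q) is false, ◇(s → q) is true, so ◇(□s ∧ q) ∨ ◇(s → q) is true.
      At 8: ◇(□s ∧ q) requires □s ∧ q at some successor in {1, 4, 8}.
        At 1: □s ∧ q is false.
        At 4: □s ∧ q is false.
        At 8: □s ∧ q is false.
      So ◇(□s ∧ q) is false at 8.
      At 8: ◇(s → q) requires s → q at some successor in {1, 4, 8}.
        s → q holds at 1, so ◇(s → q) is true at 8.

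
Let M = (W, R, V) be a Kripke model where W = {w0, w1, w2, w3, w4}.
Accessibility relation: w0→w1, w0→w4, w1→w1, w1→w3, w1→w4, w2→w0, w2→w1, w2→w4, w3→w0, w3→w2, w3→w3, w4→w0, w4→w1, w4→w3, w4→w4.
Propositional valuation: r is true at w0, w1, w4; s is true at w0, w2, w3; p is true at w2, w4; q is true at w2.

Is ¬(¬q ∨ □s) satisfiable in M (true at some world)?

Recall that □ψ holds at a world iff ψ holds at every accessible world, and ◇ψ holds iff ψ holds at some accessible world.
Let φ = ¬(¬q ∨ □s). Evaluate φ at each world:
  w0 (successors {w1, w4}): φ is false.
  w1 (successors {w1, w3, w4}): φ is false.
  w2 (successors {w0, w1, w4}): φ is true.
  w3 (successors {w0, w2, w3}): φ is false.
  w4 (successors {w0, w1, w3, w4}): φ is false.
Detail at w2 (witness):
  At w2: ¬q ∨ □s is false, so ¬(¬q ∨ □s) is true.
    At w2: ¬q is false, □s is false, so ¬q ∨ □s is false.
      At w2: □s requires s at every successor {w0, w1, w4}.
        s fails at w1, so □s is false at w2.

Yes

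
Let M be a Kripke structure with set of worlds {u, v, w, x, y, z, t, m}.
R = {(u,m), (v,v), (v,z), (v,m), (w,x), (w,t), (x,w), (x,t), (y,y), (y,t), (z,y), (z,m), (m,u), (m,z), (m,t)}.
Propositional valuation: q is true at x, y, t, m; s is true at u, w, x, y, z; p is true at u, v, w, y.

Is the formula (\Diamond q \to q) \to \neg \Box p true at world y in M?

Recall that \Box ψ holds at a world iff ψ holds at every accessible world, and \Diamond ψ holds iff ψ holds at some accessible world.
At y: \Diamond q \to q is true, \neg \Box p is true, so (\Diamond q \to q) \to \neg \Box p is true.
  At y: \Diamond q is true, q is true, so \Diamond q \to q is true.
    At y: \Diamond q requires q at some successor in {y, t}.
      q holds at y, so \Diamond q is true at y.
  At y: \Box p is false, so \neg \Box p is true.
    At y: \Box p requires p at every successor {y, t}.
      p fails at t, so \Box p is false at y.

Yes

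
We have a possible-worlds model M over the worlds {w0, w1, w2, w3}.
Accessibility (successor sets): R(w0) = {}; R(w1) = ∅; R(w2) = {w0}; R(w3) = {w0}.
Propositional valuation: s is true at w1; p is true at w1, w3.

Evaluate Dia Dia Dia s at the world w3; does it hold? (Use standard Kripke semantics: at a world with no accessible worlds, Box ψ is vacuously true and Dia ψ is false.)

Recall that Dia ψ holds at a world iff ψ holds at some accessible world.
At w3: Dia Dia Dia s requires Dia Dia s at some successor in {w0}.
  At w0: Dia Dia s is false.
So Dia Dia Dia s is false at w3.

No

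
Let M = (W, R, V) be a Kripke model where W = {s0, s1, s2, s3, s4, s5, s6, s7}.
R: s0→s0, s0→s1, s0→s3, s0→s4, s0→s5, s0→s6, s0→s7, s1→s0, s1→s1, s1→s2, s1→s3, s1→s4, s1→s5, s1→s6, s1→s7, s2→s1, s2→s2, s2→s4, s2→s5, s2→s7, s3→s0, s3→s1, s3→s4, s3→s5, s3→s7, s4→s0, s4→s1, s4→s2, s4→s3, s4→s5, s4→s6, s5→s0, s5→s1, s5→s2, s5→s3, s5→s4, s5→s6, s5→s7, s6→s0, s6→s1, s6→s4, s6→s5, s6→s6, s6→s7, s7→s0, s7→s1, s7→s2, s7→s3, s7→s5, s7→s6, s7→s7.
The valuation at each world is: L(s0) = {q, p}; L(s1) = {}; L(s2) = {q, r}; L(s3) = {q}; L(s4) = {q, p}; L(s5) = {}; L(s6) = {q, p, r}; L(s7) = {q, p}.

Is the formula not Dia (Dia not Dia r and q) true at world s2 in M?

At s2: Dia (Dia not Dia r and q) is true, so not Dia (Dia not Dia r and q) is false.
  At s2: Dia (Dia not Dia r and q) requires Dia not Dia r and q at some successor in {s1, s2, s4, s5, s7}.
    Dia not Dia r and q holds at s4, so Dia (Dia not Dia r and q) is true at s2.
      At s4: Dia not Dia r is true, q is true, so Dia not Dia r and q is true.

No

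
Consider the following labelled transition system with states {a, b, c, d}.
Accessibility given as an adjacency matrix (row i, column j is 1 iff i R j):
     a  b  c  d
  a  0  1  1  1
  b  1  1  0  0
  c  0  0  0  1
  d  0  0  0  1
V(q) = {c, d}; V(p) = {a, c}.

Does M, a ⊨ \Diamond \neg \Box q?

Yes

Recall that \Box ψ holds at a world iff ψ holds at every accessible world, and \Diamond ψ holds iff ψ holds at some accessible world.
At a: \Diamond \neg \Box q requires \neg \Box q at some successor in {b, c, d}.
  \neg \Box q holds at b, so \Diamond \neg \Box q is true at a.
    At b: \Box q is false, so \neg \Box q is true.
      At b: \Box q requires q at every successor {a, b}.
        q fails at a, so \Box q is false at b.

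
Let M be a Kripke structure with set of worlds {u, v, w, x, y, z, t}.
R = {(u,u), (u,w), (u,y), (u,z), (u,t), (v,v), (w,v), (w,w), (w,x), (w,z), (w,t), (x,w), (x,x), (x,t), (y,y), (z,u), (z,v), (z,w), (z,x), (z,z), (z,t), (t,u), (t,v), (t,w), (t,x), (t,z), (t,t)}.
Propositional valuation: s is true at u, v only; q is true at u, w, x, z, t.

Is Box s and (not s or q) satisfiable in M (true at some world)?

No

Let φ = Box s and (not s or q). Evaluate φ at each world:
  u (successors {u, w, y, z, t}): φ is false.
  v (successors {v}): φ is false.
  w (successors {v, w, x, z, t}): φ is false.
  x (successors {w, x, t}): φ is false.
  y (successors {y}): φ is false.
  z (successors {u, v, w, x, z, t}): φ is false.
  t (successors {u, v, w, x, z, t}): φ is false.
For instance, at y:
  At y: Box s is false, not s or q is true, so Box s and (not s or q) is false.
    At y: Box s requires s at every successor {y}.
      s fails at y, so Box s is false at y.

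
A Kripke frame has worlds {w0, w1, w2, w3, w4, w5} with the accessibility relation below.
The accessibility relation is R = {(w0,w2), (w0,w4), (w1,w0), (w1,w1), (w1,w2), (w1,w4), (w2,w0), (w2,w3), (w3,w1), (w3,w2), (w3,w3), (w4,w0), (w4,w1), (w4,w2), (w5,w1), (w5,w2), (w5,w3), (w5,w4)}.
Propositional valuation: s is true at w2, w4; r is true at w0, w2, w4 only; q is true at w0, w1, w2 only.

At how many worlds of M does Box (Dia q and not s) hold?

Let φ = Box (Dia q and not s). Evaluate φ at each world:
  w0 (successors {w2, w4}): φ is false.
  w1 (successors {w0, w1, w2, w4}): φ is false.
  w2 (successors {w0, w3}): φ is true.
  w3 (successors {w1, w2, w3}): φ is false.
  w4 (successors {w0, w1, w2}): φ is false.
  w5 (successors {w1, w2, w3, w4}): φ is false.
For instance, at w2:
  At w2: Box (Dia q and not s) requires Dia q and not s at every successor {w0, w3}.
      At w0: Dia q is true, not s is true, so Dia q and not s is true.
      At w3: Dia q is true, not s is true, so Dia q and not s is true.
  So Box (Dia q and not s) is true at w2.
Satisfying worlds: {w2}

1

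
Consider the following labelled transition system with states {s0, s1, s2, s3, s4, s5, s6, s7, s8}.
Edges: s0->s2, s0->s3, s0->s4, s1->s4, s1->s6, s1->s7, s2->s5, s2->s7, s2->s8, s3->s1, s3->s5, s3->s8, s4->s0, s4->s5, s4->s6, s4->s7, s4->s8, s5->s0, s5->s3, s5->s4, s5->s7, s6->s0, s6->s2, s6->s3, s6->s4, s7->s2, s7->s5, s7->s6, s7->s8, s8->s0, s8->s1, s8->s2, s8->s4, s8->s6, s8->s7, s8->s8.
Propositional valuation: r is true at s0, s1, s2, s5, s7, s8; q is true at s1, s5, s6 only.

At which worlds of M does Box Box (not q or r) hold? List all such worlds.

none

Let φ = Box Box (not q or r). Evaluate φ at each world:
  s0 (successors {s2, s3, s4}): φ is false.
  s1 (successors {s4, s6, s7}): φ is false.
  s2 (successors {s5, s7, s8}): φ is false.
  s3 (successors {s1, s5, s8}): φ is false.
  s4 (successors {s0, s5, s6, s7, s8}): φ is false.
  s5 (successors {s0, s3, s4, s7}): φ is false.
  s6 (successors {s0, s2, s3, s4}): φ is false.
  s7 (successors {s2, s5, s6, s8}): φ is false.
  s8 (successors {s0, s1, s2, s4, s6, s7, s8}): φ is false.
For instance, at s6:
  At s6: Box Box (not q or r) requires Box (not q or r) at every successor {s0, s2, s3, s4}.
    Box (not q or r) fails at s4, so Box Box (not q or r) is false at s6.
      At s4: Box (not q or r) requires not q or r at every successor {s0, s5, s6, s7, s8}.
        not q or r fails at s6, so Box (not q or r) is false at s4.
Satisfying worlds: none.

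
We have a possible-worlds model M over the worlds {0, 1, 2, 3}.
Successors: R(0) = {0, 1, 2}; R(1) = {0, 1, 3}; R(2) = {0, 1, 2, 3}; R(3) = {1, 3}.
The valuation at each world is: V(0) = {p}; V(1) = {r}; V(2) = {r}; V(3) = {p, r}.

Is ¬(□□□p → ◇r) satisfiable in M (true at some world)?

No

Let φ = ¬(□□□p → ◇r). Evaluate φ at each world:
  0 (successors {0, 1, 2}): φ is false.
  1 (successors {0, 1, 3}): φ is false.
  2 (successors {0, 1, 2, 3}): φ is false.
  3 (successors {1, 3}): φ is false.
For instance, at 1:
  At 1: □□□p → ◇r is true, so ¬(□□□p → ◇r) is false.
    At 1: □□□p is false, ◇r is true, so □□□p → ◇r is true.
      At 1: □□□p requires □□p at every successor {0, 1, 3}.
        □□p fails at 0, so □□□p is false at 1.
      At 1: ◇r requires r at some successor in {0, 1, 3}.
        r holds at 1, so ◇r is true at 1.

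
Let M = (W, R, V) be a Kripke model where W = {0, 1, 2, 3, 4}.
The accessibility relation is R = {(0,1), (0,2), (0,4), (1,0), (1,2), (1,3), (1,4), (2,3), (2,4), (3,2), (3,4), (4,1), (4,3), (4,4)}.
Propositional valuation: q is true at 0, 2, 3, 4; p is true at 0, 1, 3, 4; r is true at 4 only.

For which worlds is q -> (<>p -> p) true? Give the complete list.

Recall that <>ψ holds at a world iff ψ holds at some accessible world.
Let φ = q -> (<>p -> p). Evaluate φ at each world:
  0 (successors {1, 2, 4}): φ is true.
  1 (successors {0, 2, 3, 4}): φ is true.
  2 (successors {3, 4}): φ is false.
  3 (successors {2, 4}): φ is true.
  4 (successors {1, 3, 4}): φ is true.
For instance, at 0:
  At 0: q is true, <>p -> p is true, so q -> (<>p -> p) is true.
    At 0: <>p is true, p is true, so <>p -> p is true.
      At 0: <>p requires p at some successor in {1, 2, 4}.
        p holds at 1, so <>p is true at 0.
Satisfying worlds: {0, 1, 3, 4}

0, 1, 3, 4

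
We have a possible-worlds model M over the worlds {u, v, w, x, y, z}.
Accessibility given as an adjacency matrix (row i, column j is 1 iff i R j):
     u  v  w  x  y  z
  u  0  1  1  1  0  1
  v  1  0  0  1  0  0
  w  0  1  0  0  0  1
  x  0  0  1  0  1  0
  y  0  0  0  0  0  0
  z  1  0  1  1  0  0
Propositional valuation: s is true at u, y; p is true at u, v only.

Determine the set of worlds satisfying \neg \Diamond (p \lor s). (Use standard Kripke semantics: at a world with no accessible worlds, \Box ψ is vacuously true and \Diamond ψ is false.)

Let φ = \neg \Diamond (p \lor s). Evaluate φ at each world:
  u (successors {v, w, x, z}): φ is false.
  v (successors {u, x}): φ is false.
  w (successors {v, z}): φ is false.
  x (successors {w, y}): φ is false.
  y (successors ∅): φ is true.
  z (successors {u, w, x}): φ is false.
For instance, at u:
  At u: \Diamond (p \lor s) is true, so \neg \Diamond (p \lor s) is false.
    At u: \Diamond (p \lor s) requires p \lor s at some successor in {v, w, x, z}.
      p \lor s holds at v, so \Diamond (p \lor s) is true at u.
Satisfying worlds: {y}

y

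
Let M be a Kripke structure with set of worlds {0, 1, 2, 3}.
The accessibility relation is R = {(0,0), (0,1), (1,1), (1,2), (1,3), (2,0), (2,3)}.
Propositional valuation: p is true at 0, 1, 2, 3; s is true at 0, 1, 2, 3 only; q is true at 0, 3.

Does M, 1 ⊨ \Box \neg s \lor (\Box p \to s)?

At 1: \Box \neg s is false, \Box p \to s is true, so \Box \neg s \lor (\Box p \to s) is true.
  At 1: \Box \neg s requires \neg s at every successor {1, 2, 3}.
    \neg s fails at 1, so \Box \neg s is false at 1.
  At 1: \Box p is true, s is true, so \Box p \to s is true.
    At 1: \Box p requires p at every successor {1, 2, 3}.
      At 1: p is true.
      At 2: p is true.
      At 3: p is true.
    So \Box p is true at 1.

Yes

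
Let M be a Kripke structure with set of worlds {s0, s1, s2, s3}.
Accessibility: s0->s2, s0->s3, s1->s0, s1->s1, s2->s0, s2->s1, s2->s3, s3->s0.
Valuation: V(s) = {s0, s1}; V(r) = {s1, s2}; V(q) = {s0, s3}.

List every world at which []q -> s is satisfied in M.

s0, s1, s2

Let φ = []q -> s. Evaluate φ at each world:
  s0 (successors {s2, s3}): φ is true.
  s1 (successors {s0, s1}): φ is true.
  s2 (successors {s0, s1, s3}): φ is true.
  s3 (successors {s0}): φ is false.
For instance, at s2:
  At s2: []q is false, s is false, so []q -> s is true.
    At s2: []q requires q at every successor {s0, s1, s3}.
      q fails at s1, so []q is false at s2.
Satisfying worlds: {s0, s1, s2}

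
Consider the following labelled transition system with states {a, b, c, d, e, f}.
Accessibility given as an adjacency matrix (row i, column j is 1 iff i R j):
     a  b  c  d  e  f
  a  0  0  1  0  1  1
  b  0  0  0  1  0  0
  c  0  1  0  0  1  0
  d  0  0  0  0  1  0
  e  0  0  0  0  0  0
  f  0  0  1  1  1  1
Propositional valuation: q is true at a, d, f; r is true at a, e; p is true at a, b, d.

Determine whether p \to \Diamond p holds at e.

At e: p is false, \Diamond p is false, so p \to \Diamond p is true.
  At e: no accessible worlds, so \Diamond p is false.

Yes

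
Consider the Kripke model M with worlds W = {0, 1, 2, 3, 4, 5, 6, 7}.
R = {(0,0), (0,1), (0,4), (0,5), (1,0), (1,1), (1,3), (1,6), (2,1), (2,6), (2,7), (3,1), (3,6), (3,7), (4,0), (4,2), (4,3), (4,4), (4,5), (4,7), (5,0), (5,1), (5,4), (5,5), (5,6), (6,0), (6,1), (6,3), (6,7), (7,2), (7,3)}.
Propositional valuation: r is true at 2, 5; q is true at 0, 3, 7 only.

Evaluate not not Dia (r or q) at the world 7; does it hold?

Yes

At 7: not Dia (r or q) is false, so not not Dia (r or q) is true.
  At 7: Dia (r or q) is true, so not Dia (r or q) is false.
    At 7: Dia (r or q) requires r or q at some successor in {2, 3}.
      r or q holds at 2, so Dia (r or q) is true at 7.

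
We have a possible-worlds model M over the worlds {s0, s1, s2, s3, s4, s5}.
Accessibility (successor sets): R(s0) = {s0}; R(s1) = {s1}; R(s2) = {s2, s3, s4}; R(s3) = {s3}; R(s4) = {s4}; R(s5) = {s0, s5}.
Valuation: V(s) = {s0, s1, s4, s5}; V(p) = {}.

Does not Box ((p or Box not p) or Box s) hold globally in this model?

Let φ = not Box ((p or Box not p) or Box s). Evaluate φ at each world:
  s0 (successors {s0}): φ is false.
  s1 (successors {s1}): φ is false.
  s2 (successors {s2, s3, s4}): φ is false.
  s3 (successors {s3}): φ is false.
  s4 (successors {s4}): φ is false.
  s5 (successors {s0, s5}): φ is false.
Detail at s0 (counterexample):
  At s0: Box ((p or Box not p) or Box s) is true, so not Box ((p or Box not p) or Box s) is false.
    At s0: Box ((p or Box not p) or Box s) requires (p or Box not p) or Box s at every successor {s0}.
      At s0: (p or Box not p) or Box s is true.
    So Box ((p or Box not p) or Box s) is true at s0.

No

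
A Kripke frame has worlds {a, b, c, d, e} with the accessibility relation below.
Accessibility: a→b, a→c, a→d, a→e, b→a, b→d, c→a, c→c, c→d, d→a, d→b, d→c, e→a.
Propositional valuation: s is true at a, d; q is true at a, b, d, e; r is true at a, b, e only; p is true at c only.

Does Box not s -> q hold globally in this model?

Yes

Let φ = Box not s -> q. Evaluate φ at each world:
  a (successors {b, c, d, e}): φ is true.
  b (successors {a, d}): φ is true.
  c (successors {a, c, d}): φ is true.
  d (successors {a, b, c}): φ is true.
  e (successors {a}): φ is true.
For instance, at c:
  At c: Box not s is false, q is false, so Box not s -> q is true.
    At c: Box not s requires not s at every successor {a, c, d}.
      not s fails at a, so Box not s is false at c.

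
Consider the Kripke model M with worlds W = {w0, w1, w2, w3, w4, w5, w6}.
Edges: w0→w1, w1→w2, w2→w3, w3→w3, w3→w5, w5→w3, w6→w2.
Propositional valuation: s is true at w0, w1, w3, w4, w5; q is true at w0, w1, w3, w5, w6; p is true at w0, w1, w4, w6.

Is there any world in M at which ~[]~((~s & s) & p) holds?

Let φ = ~[]~((~s & s) & p). Evaluate φ at each world:
  w0 (successors {w1}): φ is false.
  w1 (successors {w2}): φ is false.
  w2 (successors {w3}): φ is false.
  w3 (successors {w3, w5}): φ is false.
  w4 (successors ∅): φ is false.
  w5 (successors {w3}): φ is false.
  w6 (successors {w2}): φ is false.
For instance, at w6:
  At w6: []~((~s & s) & p) is true, so ~[]~((~s & s) & p) is false.
    At w6: []~((~s & s) & p) requires ~((~s & s) & p) at every successor {w2}.
      At w2: ~((~s & s) & p) is true.
    So []~((~s & s) & p) is true at w6.

No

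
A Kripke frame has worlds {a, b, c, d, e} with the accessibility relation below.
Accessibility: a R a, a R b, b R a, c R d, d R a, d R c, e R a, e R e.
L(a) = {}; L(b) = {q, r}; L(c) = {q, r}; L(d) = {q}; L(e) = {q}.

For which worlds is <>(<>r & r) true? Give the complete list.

Let φ = <>(<>r & r). Evaluate φ at each world:
  a (successors {a, b}): φ is false.
  b (successors {a}): φ is false.
  c (successors {d}): φ is false.
  d (successors {a, c}): φ is false.
  e (successors {a, e}): φ is false.
For instance, at b:
  At b: <>(<>r & r) requires <>r & r at some successor in {a}.
    At a: <>r & r is false.
  So <>(<>r & r) is false at b.
Satisfying worlds: none.

none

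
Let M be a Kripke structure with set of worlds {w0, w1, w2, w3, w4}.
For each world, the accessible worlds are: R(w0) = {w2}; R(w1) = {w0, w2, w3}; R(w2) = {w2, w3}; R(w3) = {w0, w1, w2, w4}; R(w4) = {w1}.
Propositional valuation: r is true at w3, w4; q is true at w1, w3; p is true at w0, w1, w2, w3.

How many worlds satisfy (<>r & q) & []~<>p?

0

Let φ = (<>r & q) & []~<>p. Evaluate φ at each world:
  w0 (successors {w2}): φ is false.
  w1 (successors {w0, w2, w3}): φ is false.
  w2 (successors {w2, w3}): φ is false.
  w3 (successors {w0, w1, w2, w4}): φ is false.
  w4 (successors {w1}): φ is false.
For instance, at w3:
  At w3: <>r & q is true, []~<>p is false, so (<>r & q) & []~<>p is false.
    At w3: <>r is true, q is true, so <>r & q is true.
      At w3: <>r requires r at some successor in {w0, w1, w2, w4}.
        r holds at w4, so <>r is true at w3.
    At w3: []~<>p requires ~<>p at every successor {w0, w1, w2, w4}.
      ~<>p fails at w0, so []~<>p is false at w3.
Satisfying worlds: none.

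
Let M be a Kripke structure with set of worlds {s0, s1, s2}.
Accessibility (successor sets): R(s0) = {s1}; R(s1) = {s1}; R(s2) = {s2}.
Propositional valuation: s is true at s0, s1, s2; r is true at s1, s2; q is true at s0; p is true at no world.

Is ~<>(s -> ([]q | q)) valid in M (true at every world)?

Let φ = ~<>(s -> ([]q | q)). Evaluate φ at each world:
  s0 (successors {s1}): φ is true.
  s1 (successors {s1}): φ is true.
  s2 (successors {s2}): φ is true.
For instance, at s2:
  At s2: <>(s -> ([]q | q)) is false, so ~<>(s -> ([]q | q)) is true.
    At s2: <>(s -> ([]q | q)) requires s -> ([]q | q) at some successor in {s2}.
      At s2: s -> ([]q | q) is false.
    So <>(s -> ([]q | q)) is false at s2.

Yes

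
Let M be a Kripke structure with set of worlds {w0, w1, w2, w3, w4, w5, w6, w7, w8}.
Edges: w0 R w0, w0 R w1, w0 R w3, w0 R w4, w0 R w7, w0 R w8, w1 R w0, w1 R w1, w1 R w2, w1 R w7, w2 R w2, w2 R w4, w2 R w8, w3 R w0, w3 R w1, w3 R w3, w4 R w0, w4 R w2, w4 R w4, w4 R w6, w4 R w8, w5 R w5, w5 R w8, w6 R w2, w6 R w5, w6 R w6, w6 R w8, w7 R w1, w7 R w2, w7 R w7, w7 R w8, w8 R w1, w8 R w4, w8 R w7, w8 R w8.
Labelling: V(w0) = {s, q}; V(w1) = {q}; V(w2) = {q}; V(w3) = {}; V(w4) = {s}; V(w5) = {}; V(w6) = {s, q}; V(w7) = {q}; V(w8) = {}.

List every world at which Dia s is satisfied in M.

Let φ = Dia s. Evaluate φ at each world:
  w0 (successors {w0, w1, w3, w4, w7, w8}): φ is true.
  w1 (successors {w0, w1, w2, w7}): φ is true.
  w2 (successors {w2, w4, w8}): φ is true.
  w3 (successors {w0, w1, w3}): φ is true.
  w4 (successors {w0, w2, w4, w6, w8}): φ is true.
  w5 (successors {w5, w8}): φ is false.
  w6 (successors {w2, w5, w6, w8}): φ is true.
  w7 (successors {w1, w2, w7, w8}): φ is false.
  w8 (successors {w1, w4, w7, w8}): φ is true.
For instance, at w0:
  At w0: Dia s requires s at some successor in {w0, w1, w3, w4, w7, w8}.
    s holds at w0, so Dia s is true at w0.
Satisfying worlds: {w0, w1, w2, w3, w4, w6, w8}

w0, w1, w2, w3, w4, w6, w8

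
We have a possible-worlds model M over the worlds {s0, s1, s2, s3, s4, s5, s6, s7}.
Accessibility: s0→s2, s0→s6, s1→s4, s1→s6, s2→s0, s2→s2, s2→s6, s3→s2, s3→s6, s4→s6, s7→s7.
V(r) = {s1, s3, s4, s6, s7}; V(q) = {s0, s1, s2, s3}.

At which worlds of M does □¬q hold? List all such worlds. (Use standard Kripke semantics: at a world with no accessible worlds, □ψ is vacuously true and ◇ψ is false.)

Let φ = □¬q. Evaluate φ at each world:
  s0 (successors {s2, s6}): φ is false.
  s1 (successors {s4, s6}): φ is true.
  s2 (successors {s0, s2, s6}): φ is false.
  s3 (successors {s2, s6}): φ is false.
  s4 (successors {s6}): φ is true.
  s5 (successors ∅): φ is true.
  s6 (successors ∅): φ is true.
  s7 (successors {s7}): φ is true.
For instance, at s7:
  At s7: □¬q requires ¬q at every successor {s7}.
    At s7: ¬q is true.
  So □¬q is true at s7.
Satisfying worlds: {s1, s4, s5, s6, s7}

s1, s4, s5, s6, s7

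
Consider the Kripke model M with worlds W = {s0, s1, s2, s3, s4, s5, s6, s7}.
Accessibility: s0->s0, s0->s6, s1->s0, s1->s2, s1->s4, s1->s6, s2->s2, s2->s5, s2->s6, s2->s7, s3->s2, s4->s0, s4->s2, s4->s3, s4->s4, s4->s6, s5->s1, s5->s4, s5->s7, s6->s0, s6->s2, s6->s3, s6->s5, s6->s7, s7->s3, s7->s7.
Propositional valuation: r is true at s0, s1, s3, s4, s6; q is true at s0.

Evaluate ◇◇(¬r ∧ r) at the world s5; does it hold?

Recall that ◇ψ holds at a world iff ψ holds at some accessible world.
At s5: ◇◇(¬r ∧ r) requires ◇(¬r ∧ r) at some successor in {s1, s4, s7}.
  At s1: ◇(¬r ∧ r) is false.
  At s4: ◇(¬r ∧ r) is false.
  At s7: ◇(¬r ∧ r) is false.
So ◇◇(¬r ∧ r) is false at s5.

No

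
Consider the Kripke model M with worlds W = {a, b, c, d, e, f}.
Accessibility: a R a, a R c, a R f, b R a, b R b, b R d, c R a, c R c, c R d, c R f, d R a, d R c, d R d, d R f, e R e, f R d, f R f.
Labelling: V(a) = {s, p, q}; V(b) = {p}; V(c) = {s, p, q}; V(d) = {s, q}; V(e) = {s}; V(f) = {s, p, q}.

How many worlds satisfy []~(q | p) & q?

Let φ = []~(q | p) & q. Evaluate φ at each world:
  a (successors {a, c, f}): φ is false.
  b (successors {a, b, d}): φ is false.
  c (successors {a, c, d, f}): φ is false.
  d (successors {a, c, d, f}): φ is false.
  e (successors {e}): φ is false.
  f (successors {d, f}): φ is false.
For instance, at f:
  At f: []~(q | p) is false, q is true, so []~(q | p) & q is false.
    At f: []~(q | p) requires ~(q | p) at every successor {d, f}.
      ~(q | p) fails at d, so []~(q | p) is false at f.
Satisfying worlds: none.

0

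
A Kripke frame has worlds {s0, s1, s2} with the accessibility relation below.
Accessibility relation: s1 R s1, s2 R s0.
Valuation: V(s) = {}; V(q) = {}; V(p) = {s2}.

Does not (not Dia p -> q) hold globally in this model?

Let φ = not (not Dia p -> q). Evaluate φ at each world:
  s0 (successors ∅): φ is true.
  s1 (successors {s1}): φ is true.
  s2 (successors {s0}): φ is true.
For instance, at s1:
  At s1: not Dia p -> q is false, so not (not Dia p -> q) is true.
    At s1: not Dia p is true, q is false, so not Dia p -> q is false.
      At s1: Dia p is false, so not Dia p is true.

Yes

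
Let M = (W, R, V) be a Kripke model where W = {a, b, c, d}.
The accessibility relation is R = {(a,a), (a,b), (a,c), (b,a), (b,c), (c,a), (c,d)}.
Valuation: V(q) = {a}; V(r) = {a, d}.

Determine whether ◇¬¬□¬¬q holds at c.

Recall that □ψ holds at a world iff ψ holds at every accessible world, and ◇ψ holds iff ψ holds at some accessible world.
At c: ◇¬¬□¬¬q requires ¬¬□¬¬q at some successor in {a, d}.
  ¬¬□¬¬q holds at d, so ◇¬¬□¬¬q is true at c.
    At d: ¬□¬¬q is false, so ¬¬□¬¬q is true.
      At d: □¬¬q is true, so ¬□¬¬q is false.

Yes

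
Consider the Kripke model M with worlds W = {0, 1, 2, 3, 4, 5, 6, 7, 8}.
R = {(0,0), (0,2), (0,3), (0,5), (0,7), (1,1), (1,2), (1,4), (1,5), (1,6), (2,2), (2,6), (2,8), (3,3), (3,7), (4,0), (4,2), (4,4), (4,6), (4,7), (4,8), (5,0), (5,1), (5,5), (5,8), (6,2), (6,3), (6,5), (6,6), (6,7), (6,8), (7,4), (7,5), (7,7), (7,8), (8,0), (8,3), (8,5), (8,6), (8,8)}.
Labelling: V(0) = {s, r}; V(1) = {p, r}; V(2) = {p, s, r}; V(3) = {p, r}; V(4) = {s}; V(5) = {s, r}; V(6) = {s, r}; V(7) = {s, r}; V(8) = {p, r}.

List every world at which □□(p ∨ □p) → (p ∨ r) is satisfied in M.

Let φ = □□(p ∨ □p) → (p ∨ r). Evaluate φ at each world:
  0 (successors {0, 2, 3, 5, 7}): φ is true.
  1 (successors {1, 2, 4, 5, 6}): φ is true.
  2 (successors {2, 6, 8}): φ is true.
  3 (successors {3, 7}): φ is true.
  4 (successors {0, 2, 4, 6, 7, 8}): φ is true.
  5 (successors {0, 1, 5, 8}): φ is true.
  6 (successors {2, 3, 5, 6, 7, 8}): φ is true.
  7 (successors {4, 5, 7, 8}): φ is true.
  8 (successors {0, 3, 5, 6, 8}): φ is true.
For instance, at 8:
  At 8: □□(p ∨ □p) is false, p ∨ r is true, so □□(p ∨ □p) → (p ∨ r) is true.
    At 8: □□(p ∨ □p) requires □(p ∨ □p) at every successor {0, 3, 5, 6, 8}.
      □(p ∨ □p) fails at 0, so □□(p ∨ □p) is false at 8.
Satisfying worlds: {0, 1, 2, 3, 4, 5, 6, 7, 8}

0, 1, 2, 3, 4, 5, 6, 7, 8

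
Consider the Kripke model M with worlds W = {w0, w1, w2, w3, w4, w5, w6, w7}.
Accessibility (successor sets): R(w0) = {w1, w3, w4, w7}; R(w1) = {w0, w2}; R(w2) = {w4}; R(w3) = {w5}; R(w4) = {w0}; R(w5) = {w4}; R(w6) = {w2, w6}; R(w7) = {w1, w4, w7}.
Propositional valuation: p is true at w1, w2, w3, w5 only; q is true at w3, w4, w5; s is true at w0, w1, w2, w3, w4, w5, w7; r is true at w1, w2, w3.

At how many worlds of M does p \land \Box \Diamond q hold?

2

Let φ = p \land \Box \Diamond q. Evaluate φ at each world:
  w0 (successors {w1, w3, w4, w7}): φ is false.
  w1 (successors {w0, w2}): φ is true.
  w2 (successors {w4}): φ is false.
  w3 (successors {w5}): φ is true.
  w4 (successors {w0}): φ is false.
  w5 (successors {w4}): φ is false.
  w6 (successors {w2, w6}): φ is false.
  w7 (successors {w1, w4, w7}): φ is false.
For instance, at w7:
  At w7: p is false, \Box \Diamond q is false, so p \land \Box \Diamond q is false.
    At w7: \Box \Diamond q requires \Diamond q at every successor {w1, w4, w7}.
      \Diamond q fails at w1, so \Box \Diamond q is false at w7.
Satisfying worlds: {w1, w3}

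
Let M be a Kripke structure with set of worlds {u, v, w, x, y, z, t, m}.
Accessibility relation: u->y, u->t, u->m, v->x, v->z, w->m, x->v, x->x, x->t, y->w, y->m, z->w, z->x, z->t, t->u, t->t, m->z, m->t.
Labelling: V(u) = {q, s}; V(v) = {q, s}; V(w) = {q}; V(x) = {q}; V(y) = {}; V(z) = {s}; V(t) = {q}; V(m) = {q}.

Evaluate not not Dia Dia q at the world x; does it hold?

Yes

At x: not Dia Dia q is false, so not not Dia Dia q is true.
  At x: Dia Dia q is true, so not Dia Dia q is false.
    At x: Dia Dia q requires Dia q at some successor in {v, x, t}.
      Dia q holds at v, so Dia Dia q is true at x.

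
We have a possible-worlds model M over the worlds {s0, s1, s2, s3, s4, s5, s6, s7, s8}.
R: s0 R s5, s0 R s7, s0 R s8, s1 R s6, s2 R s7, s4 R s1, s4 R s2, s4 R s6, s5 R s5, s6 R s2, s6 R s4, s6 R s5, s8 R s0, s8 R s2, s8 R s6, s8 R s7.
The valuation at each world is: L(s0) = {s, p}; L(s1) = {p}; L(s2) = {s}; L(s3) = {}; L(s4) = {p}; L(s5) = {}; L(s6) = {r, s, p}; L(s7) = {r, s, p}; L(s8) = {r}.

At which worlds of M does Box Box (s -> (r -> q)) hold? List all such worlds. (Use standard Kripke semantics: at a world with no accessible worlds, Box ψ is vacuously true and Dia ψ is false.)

s1, s2, s3, s5, s7

Let φ = Box Box (s -> (r -> q)). Evaluate φ at each world:
  s0 (successors {s5, s7, s8}): φ is false.
  s1 (successors {s6}): φ is true.
  s2 (successors {s7}): φ is true.
  s3 (successors ∅): φ is true.
  s4 (successors {s1, s2, s6}): φ is false.
  s5 (successors {s5}): φ is true.
  s6 (successors {s2, s4, s5}): φ is false.
  s7 (successors ∅): φ is true.
  s8 (successors {s0, s2, s6, s7}): φ is false.
For instance, at s4:
  At s4: Box Box (s -> (r -> q)) requires Box (s -> (r -> q)) at every successor {s1, s2, s6}.
    Box (s -> (r -> q)) fails at s1, so Box Box (s -> (r -> q)) is false at s4.
      At s1: Box (s -> (r -> q)) requires s -> (r -> q) at every successor {s6}.
        s -> (r -> q) fails at s6, so Box (s -> (r -> q)) is false at s1.
Satisfying worlds: {s1, s2, s3, s5, s7}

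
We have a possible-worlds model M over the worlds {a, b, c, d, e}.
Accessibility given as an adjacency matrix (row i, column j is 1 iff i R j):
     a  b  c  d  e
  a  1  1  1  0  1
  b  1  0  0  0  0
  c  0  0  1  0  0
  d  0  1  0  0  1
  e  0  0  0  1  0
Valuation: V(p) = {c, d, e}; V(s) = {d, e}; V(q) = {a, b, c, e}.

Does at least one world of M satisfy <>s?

Recall that <>ψ holds at a world iff ψ holds at some accessible world.
Let φ = <>s. Evaluate φ at each world:
  a (successors {a, b, c, e}): φ is true.
  b (successors {a}): φ is false.
  c (successors {c}): φ is false.
  d (successors {b, e}): φ is true.
  e (successors {d}): φ is true.
Detail at a (witness):
  At a: <>s requires s at some successor in {a, b, c, e}.
    s holds at e, so <>s is true at a.

Yes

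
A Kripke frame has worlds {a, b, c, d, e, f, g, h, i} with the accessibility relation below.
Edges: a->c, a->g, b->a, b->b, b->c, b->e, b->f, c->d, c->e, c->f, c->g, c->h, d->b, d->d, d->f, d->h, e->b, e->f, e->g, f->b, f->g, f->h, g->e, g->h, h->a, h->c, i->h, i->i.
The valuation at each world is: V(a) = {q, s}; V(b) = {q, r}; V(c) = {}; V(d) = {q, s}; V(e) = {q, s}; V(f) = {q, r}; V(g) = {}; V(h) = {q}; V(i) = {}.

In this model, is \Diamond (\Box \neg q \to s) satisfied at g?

Yes

At g: \Diamond (\Box \neg q \to s) requires \Box \neg q \to s at some successor in {e, h}.
  \Box \neg q \to s holds at e, so \Diamond (\Box \neg q \to s) is true at g.
    At e: \Box \neg q is false, s is true, so \Box \neg q \to s is true.
      At e: \Box \neg q requires \neg q at every successor {b, f, g}.
        \neg q fails at b, so \Box \neg q is false at e.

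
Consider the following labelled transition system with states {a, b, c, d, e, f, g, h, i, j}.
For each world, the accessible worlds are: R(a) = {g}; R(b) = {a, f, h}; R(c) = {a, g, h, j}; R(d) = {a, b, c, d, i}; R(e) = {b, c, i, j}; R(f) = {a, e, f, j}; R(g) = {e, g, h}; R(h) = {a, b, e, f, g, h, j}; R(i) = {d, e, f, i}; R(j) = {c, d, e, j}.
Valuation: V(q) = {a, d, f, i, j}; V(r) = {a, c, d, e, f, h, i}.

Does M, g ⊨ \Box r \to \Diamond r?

At g: \Box r is false, \Diamond r is true, so \Box r \to \Diamond r is true.
  At g: \Box r requires r at every successor {e, g, h}.
    r fails at g, so \Box r is false at g.
  At g: \Diamond r requires r at some successor in {e, g, h}.
    r holds at e, so \Diamond r is true at g.

Yes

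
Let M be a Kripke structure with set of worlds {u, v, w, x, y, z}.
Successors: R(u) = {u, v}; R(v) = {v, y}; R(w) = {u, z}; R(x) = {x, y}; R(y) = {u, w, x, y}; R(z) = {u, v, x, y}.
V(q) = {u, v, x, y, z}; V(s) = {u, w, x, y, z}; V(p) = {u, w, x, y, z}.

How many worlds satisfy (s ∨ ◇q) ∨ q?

6

Let φ = (s ∨ ◇q) ∨ q. Evaluate φ at each world:
  u (successors {u, v}): φ is true.
  v (successors {v, y}): φ is true.
  w (successors {u, z}): φ is true.
  x (successors {x, y}): φ is true.
  y (successors {u, w, x, y}): φ is true.
  z (successors {u, v, x, y}): φ is true.
For instance, at z:
  At z: s ∨ ◇q is true, q is true, so (s ∨ ◇q) ∨ q is true.
    At z: s is true, ◇q is true, so s ∨ ◇q is true.
      At z: ◇q requires q at some successor in {u, v, x, y}.
        q holds at u, so ◇q is true at z.
Satisfying worlds: {u, v, w, x, y, z}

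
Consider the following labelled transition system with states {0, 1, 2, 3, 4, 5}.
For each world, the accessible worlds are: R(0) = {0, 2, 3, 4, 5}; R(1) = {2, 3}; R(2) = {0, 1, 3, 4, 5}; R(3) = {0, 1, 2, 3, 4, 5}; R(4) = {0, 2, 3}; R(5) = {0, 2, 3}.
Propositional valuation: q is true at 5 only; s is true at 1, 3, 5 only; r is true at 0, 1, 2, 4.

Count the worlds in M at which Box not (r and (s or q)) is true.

Let φ = Box not (r and (s or q)). Evaluate φ at each world:
  0 (successors {0, 2, 3, 4, 5}): φ is true.
  1 (successors {2, 3}): φ is true.
  2 (successors {0, 1, 3, 4, 5}): φ is false.
  3 (successors {0, 1, 2, 3, 4, 5}): φ is false.
  4 (successors {0, 2, 3}): φ is true.
  5 (successors {0, 2, 3}): φ is true.
For instance, at 0:
  At 0: Box not (r and (s or q)) requires not (r and (s or q)) at every successor {0, 2, 3, 4, 5}.
    At 0: not (r and (s or q)) is true.
    At 2: not (r and (s or q)) is true.
    At 3: not (r and (s or q)) is true.
    At 4: not (r and (s or q)) is true.
    At 5: not (r and (s or q)) is true.
  So Box not (r and (s or q)) is true at 0.
Satisfying worlds: {0, 1, 4, 5}

4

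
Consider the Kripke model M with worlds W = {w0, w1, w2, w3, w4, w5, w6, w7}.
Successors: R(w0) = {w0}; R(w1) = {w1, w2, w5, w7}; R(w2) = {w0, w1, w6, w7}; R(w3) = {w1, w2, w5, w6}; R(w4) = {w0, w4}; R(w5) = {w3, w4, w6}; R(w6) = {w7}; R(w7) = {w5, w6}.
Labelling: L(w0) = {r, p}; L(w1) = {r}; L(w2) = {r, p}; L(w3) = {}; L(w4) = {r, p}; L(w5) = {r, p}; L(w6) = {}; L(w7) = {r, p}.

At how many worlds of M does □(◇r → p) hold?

Let φ = □(◇r → p). Evaluate φ at each world:
  w0 (successors {w0}): φ is true.
  w1 (successors {w1, w2, w5, w7}): φ is false.
  w2 (successors {w0, w1, w6, w7}): φ is false.
  w3 (successors {w1, w2, w5, w6}): φ is false.
  w4 (successors {w0, w4}): φ is true.
  w5 (successors {w3, w4, w6}): φ is false.
  w6 (successors {w7}): φ is true.
  w7 (successors {w5, w6}): φ is false.
For instance, at w4:
  At w4: □(◇r → p) requires ◇r → p at every successor {w0, w4}.
      At w0: ◇r is true, p is true, so ◇r → p is true.
      At w4: ◇r is true, p is true, so ◇r → p is true.
  So □(◇r → p) is true at w4.
Satisfying worlds: {w0, w4, w6}

3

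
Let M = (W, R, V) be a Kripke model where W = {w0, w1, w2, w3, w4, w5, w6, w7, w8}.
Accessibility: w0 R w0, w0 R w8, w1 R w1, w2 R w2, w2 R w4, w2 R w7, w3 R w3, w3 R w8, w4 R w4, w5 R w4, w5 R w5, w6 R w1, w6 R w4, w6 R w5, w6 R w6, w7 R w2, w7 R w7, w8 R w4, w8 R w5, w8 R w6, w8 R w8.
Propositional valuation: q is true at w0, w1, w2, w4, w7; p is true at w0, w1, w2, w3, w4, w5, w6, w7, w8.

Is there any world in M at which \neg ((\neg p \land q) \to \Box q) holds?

Let φ = \neg ((\neg p \land q) \to \Box q). Evaluate φ at each world:
  w0 (successors {w0, w8}): φ is false.
  w1 (successors {w1}): φ is false.
  w2 (successors {w2, w4, w7}): φ is false.
  w3 (successors {w3, w8}): φ is false.
  w4 (successors {w4}): φ is false.
  w5 (successors {w4, w5}): φ is false.
  w6 (successors {w1, w4, w5, w6}): φ is false.
  w7 (successors {w2, w7}): φ is false.
  w8 (successors {w4, w5, w6, w8}): φ is false.
For instance, at w2:
  At w2: (\neg p \land q) \to \Box q is true, so \neg ((\neg p \land q) \to \Box q) is false.
    At w2: \neg p \land q is false, \Box q is true, so (\neg p \land q) \to \Box q is true.
      At w2: \Box q requires q at every successor {w2, w4, w7}.
        At w2: q is true.
        At w4: q is true.
        At w7: q is true.
      So \Box q is true at w2.

No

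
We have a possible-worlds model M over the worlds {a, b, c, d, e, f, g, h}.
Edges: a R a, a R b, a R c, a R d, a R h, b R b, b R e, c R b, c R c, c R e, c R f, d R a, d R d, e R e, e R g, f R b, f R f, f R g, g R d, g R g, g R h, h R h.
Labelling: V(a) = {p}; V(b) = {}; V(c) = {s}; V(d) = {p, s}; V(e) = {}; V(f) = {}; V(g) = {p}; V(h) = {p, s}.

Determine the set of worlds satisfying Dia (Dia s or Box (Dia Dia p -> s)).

a, c, d, e, f, g, h

Let φ = Dia (Dia s or Box (Dia Dia p -> s)). Evaluate φ at each world:
  a (successors {a, b, c, d, h}): φ is true.
  b (successors {b, e}): φ is false.
  c (successors {b, c, e, f}): φ is true.
  d (successors {a, d}): φ is true.
  e (successors {e, g}): φ is true.
  f (successors {b, f, g}): φ is true.
  g (successors {d, g, h}): φ is true.
  h (successors {h}): φ is true.
For instance, at c:
  At c: Dia (Dia s or Box (Dia Dia p -> s)) requires Dia s or Box (Dia Dia p -> s) at some successor in {b, c, e, f}.
    Dia s or Box (Dia Dia p -> s) holds at c, so Dia (Dia s or Box (Dia Dia p -> s)) is true at c.
      At c: Dia s is true, Box (Dia Dia p -> s) is false, so Dia s or Box (Dia Dia p -> s) is true.
Satisfying worlds: {a, c, d, e, f, g, h}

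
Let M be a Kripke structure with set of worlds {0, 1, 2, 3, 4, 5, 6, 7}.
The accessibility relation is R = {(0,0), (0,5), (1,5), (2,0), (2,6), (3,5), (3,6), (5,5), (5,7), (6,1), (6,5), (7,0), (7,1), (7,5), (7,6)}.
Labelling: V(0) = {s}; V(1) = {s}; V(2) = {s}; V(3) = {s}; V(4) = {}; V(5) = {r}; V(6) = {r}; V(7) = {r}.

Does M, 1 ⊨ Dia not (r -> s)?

At 1: Dia not (r -> s) requires not (r -> s) at some successor in {5}.
  not (r -> s) holds at 5, so Dia not (r -> s) is true at 1.

Yes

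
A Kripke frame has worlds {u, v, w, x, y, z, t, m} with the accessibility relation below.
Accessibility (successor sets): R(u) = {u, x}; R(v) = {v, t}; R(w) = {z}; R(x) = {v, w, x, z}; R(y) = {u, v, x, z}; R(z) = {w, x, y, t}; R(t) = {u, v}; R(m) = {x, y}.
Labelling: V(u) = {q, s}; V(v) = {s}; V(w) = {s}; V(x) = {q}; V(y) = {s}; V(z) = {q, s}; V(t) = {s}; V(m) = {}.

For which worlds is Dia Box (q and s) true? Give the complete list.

x, z

Recall that Box ψ holds at a world iff ψ holds at every accessible world, and Dia ψ holds iff ψ holds at some accessible world.
Let φ = Dia Box (q and s). Evaluate φ at each world:
  u (successors {u, x}): φ is false.
  v (successors {v, t}): φ is false.
  w (successors {z}): φ is false.
  x (successors {v, w, x, z}): φ is true.
  y (successors {u, v, x, z}): φ is false.
  z (successors {w, x, y, t}): φ is true.
  t (successors {u, v}): φ is false.
  m (successors {x, y}): φ is false.
For instance, at v:
  At v: Dia Box (q and s) requires Box (q and s) at some successor in {v, t}.
    At v: Box (q and s) is false.
    At t: Box (q and s) is false.
  So Dia Box (q and s) is false at v.
Satisfying worlds: {x, z}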